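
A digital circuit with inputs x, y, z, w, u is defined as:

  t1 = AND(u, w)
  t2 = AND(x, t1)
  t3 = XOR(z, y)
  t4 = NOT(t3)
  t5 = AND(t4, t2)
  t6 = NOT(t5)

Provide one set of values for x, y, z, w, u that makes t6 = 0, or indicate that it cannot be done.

t6 = NOT(t5) must be 0, so t5 = 1.
t5 = AND(t4, t2) must be 1, so both t4 = 1 and t2 = 1.
t4 = NOT(t3) must be 1, so t3 = 0.
Check with x=1, y=0, z=0, w=1, u=1:
t1 = AND(u, w) = AND(1, 1) = 1
t2 = AND(x, t1) = AND(1, 1) = 1
t3 = XOR(z, y) = XOR(0, 0) = 0
t4 = NOT(t3) = NOT 0 = 1
t5 = AND(t4, t2) = AND(1, 1) = 1
t6 = NOT(t5) = NOT 1 = 0
So t6 = 0 as required.

x=1, y=0, z=0, w=1, u=1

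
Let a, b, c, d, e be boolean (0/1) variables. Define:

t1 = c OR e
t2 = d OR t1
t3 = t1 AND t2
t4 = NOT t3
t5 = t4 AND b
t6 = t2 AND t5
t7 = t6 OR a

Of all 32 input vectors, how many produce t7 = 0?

t7 = t6 OR a must be 0, so both t6 = 0 and a = 0.
t6 = t2 AND t5 must be 0, so at least one of t2, t5 is 0.
Enumerating the 32 input combinations, 15 give t7 = 0 and 17 give t7 = 1.

15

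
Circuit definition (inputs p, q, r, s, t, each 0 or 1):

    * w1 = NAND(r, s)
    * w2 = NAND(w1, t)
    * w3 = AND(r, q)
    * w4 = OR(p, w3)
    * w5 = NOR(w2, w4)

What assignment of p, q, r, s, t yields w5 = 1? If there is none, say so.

w5 = NOR(w2, w4) must be 1, so both w2 = 0 and w4 = 0.
w2 = NAND(w1, t) must be 0, so both w1 = 1 and t = 1.
Check with p=0, q=0, r=0, s=1, t=1:
w1 = NAND(r, s) = NAND(0, 1) = 1
w2 = NAND(w1, t) = NAND(1, 1) = 0
w3 = AND(r, q) = AND(0, 0) = 0
w4 = OR(p, w3) = OR(0, 0) = 0
w5 = NOR(w2, w4) = NOR(0, 0) = 1
So w5 = 1 as required.

p=0, q=0, r=0, s=1, t=1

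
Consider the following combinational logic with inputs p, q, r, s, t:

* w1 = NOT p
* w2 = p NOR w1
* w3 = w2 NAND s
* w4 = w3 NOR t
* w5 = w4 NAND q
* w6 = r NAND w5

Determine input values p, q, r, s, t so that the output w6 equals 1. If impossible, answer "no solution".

w6 = r NAND w5 must be 1, so at least one of r, w5 is 0.
Check with p=0, q=1, r=0, s=0, t=0:
w1 = NOT p = NOT 0 = 1
w2 = p NOR w1 = 0 NOR 1 = 0
w3 = w2 NAND s = 0 NAND 0 = 1
w4 = w3 NOR t = 1 NOR 0 = 0
w5 = w4 NAND q = 0 NAND 1 = 1
w6 = r NAND w5 = 0 NAND 1 = 1
So w6 = 1 as required.

p=0, q=1, r=0, s=0, t=0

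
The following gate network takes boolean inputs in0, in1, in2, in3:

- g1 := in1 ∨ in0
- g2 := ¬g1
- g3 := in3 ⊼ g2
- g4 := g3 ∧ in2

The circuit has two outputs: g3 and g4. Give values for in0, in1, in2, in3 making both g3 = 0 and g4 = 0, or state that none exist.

Check with in0=0, in1=0, in2=0, in3=1:
g1 = in1 ∨ in0 = 0 ∨ 0 = 0
g2 = ¬g1 = ¬0 = 1
g3 = in3 ⊼ g2 = 1 ⊼ 1 = 0
g4 = g3 ∧ in2 = 0 ∧ 0 = 0
So g3 = 0 and g4 = 0.

in0=0, in1=0, in2=0, in3=1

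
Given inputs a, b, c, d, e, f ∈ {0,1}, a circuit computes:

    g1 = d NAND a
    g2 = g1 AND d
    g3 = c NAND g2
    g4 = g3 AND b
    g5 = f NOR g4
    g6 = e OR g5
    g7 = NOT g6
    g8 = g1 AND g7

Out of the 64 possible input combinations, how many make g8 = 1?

g8 = g1 AND g7 must be 1, so both g1 = 1 and g7 = 1.
Enumerating the 64 input combinations, 17 give g8 = 1 and 47 give g8 = 0.

17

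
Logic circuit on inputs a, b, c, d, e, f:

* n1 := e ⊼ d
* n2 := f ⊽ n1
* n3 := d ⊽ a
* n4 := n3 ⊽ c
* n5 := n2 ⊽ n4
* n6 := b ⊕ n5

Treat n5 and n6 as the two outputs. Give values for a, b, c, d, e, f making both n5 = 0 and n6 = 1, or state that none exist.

a=1, b=1, c=0, d=0, e=1, f=0

Check with a=1, b=1, c=0, d=0, e=1, f=0:
n1 = e ⊼ d = 1 ⊼ 0 = 1
n2 = f ⊽ n1 = 0 ⊽ 1 = 0
n3 = d ⊽ a = 0 ⊽ 1 = 0
n4 = n3 ⊽ c = 0 ⊽ 0 = 1
n5 = n2 ⊽ n4 = 0 ⊽ 1 = 0
n6 = b ⊕ n5 = 1 ⊕ 0 = 1
So n5 = 0 and n6 = 1.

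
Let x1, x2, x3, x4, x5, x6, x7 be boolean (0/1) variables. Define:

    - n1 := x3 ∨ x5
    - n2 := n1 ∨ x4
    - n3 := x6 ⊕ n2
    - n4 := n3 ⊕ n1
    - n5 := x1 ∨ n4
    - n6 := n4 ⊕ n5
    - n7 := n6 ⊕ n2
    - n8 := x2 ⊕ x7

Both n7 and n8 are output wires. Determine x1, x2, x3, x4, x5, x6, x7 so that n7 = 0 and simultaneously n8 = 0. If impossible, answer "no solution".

x1=1 x2=1 x3=0 x4=0 x5=1 x6=0 x7=1

Check with x1=1 x2=1 x3=0 x4=0 x5=1 x6=0 x7=1:
n1 = x3 ∨ x5 = 0 ∨ 1 = 1
n2 = n1 ∨ x4 = 1 ∨ 0 = 1
n3 = x6 ⊕ n2 = 0 ⊕ 1 = 1
n4 = n3 ⊕ n1 = 1 ⊕ 1 = 0
n5 = x1 ∨ n4 = 1 ∨ 0 = 1
n6 = n4 ⊕ n5 = 0 ⊕ 1 = 1
n7 = n6 ⊕ n2 = 1 ⊕ 1 = 0
n8 = x2 ⊕ x7 = 1 ⊕ 1 = 0
So n7 = 0 and n8 = 0.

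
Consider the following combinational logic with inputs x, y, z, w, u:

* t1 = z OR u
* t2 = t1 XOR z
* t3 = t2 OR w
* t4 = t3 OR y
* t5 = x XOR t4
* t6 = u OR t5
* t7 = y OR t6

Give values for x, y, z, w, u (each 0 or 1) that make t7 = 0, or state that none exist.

x=1 y=0 z=1 w=1 u=0

Check with x=1 y=0 z=1 w=1 u=0:
t1 = z OR u = 1 OR 0 = 1
t2 = t1 XOR z = 1 XOR 1 = 0
t3 = t2 OR w = 0 OR 1 = 1
t4 = t3 OR y = 1 OR 0 = 1
t5 = x XOR t4 = 1 XOR 1 = 0
t6 = u OR t5 = 0 OR 0 = 0
t7 = y OR t6 = 0 OR 0 = 0
So t7 = 0 as required.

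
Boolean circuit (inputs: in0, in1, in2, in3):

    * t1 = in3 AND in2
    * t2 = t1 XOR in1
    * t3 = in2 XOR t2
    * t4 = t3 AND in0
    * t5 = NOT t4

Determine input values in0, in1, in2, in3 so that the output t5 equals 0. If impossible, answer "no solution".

in0=1 in1=1 in2=0 in3=1

t5 = NOT t4 must be 0, so t4 = 1.
Check with in0=1 in1=1 in2=0 in3=1:
t1 = in3 AND in2 = 1 AND 0 = 0
t2 = t1 XOR in1 = 0 XOR 1 = 1
t3 = in2 XOR t2 = 0 XOR 1 = 1
t4 = t3 AND in0 = 1 AND 1 = 1
t5 = NOT t4 = NOT 1 = 0
So t5 = 0 as required.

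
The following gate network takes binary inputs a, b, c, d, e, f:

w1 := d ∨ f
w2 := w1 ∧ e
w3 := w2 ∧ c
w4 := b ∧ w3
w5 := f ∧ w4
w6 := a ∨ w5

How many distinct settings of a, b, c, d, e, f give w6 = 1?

34

w6 = a ∨ w5 must be 1, so at least one of a, w5 is 1.
Enumerating the 64 input combinations, 34 give w6 = 1 and 30 give w6 = 0.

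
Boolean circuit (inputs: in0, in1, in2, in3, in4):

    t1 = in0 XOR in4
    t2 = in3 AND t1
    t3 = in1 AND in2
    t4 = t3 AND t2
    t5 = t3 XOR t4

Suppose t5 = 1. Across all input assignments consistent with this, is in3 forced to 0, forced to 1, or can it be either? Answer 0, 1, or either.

either

Both values of in3 occur among assignments with t5 = 1:
  in3=0: in0=0, in1=1, in2=1, in3=0, in4=0
  in3=1: in0=0, in1=1, in2=1, in3=1, in4=0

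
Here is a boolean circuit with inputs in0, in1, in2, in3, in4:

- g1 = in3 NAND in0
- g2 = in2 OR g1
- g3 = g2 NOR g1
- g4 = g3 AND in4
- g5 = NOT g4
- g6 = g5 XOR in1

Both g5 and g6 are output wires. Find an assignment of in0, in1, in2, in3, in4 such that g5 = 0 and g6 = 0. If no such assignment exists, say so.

Check with in0=1, in1=0, in2=0, in3=1, in4=1:
g1 = in3 NAND in0 = 1 NAND 1 = 0
g2 = in2 OR g1 = 0 OR 0 = 0
g3 = g2 NOR g1 = 0 NOR 0 = 1
g4 = g3 AND in4 = 1 AND 1 = 1
g5 = NOT g4 = NOT 1 = 0
g6 = g5 XOR in1 = 0 XOR 0 = 0
So g5 = 0 and g6 = 0.

in0=1, in1=0, in2=0, in3=1, in4=1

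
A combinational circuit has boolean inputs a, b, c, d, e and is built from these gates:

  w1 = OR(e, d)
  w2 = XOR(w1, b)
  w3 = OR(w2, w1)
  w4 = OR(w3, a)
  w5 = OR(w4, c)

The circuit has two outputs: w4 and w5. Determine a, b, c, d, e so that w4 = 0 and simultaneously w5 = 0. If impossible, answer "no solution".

a=0, b=0, c=0, d=0, e=0

Check with a=0, b=0, c=0, d=0, e=0:
w1 = OR(e, d) = OR(0, 0) = 0
w2 = XOR(w1, b) = XOR(0, 0) = 0
w3 = OR(w2, w1) = OR(0, 0) = 0
w4 = OR(w3, a) = OR(0, 0) = 0
w5 = OR(w4, c) = OR(0, 0) = 0
So w4 = 0 and w5 = 0.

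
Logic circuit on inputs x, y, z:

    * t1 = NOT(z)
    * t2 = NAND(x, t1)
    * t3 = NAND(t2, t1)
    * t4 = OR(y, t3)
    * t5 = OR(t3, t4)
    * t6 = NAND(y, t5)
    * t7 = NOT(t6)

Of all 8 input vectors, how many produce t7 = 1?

4

t7 = NOT(t6) must be 1, so t6 = 0.
Satisfying assignments:
  x=0, y=1, z=0
  x=0, y=1, z=1
  x=1, y=1, z=0
  x=1, y=1, z=1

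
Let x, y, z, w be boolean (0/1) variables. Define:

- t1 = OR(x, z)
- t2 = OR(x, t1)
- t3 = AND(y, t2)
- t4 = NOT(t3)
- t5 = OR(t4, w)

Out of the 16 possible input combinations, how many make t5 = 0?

3

t5 = OR(t4, w) must be 0, so both t4 = 0 and w = 0.
t4 = NOT(t3) must be 0, so t3 = 1.
Satisfying assignments:
  x=0, y=1, z=1, w=0
  x=1, y=1, z=0, w=0
  x=1, y=1, z=1, w=0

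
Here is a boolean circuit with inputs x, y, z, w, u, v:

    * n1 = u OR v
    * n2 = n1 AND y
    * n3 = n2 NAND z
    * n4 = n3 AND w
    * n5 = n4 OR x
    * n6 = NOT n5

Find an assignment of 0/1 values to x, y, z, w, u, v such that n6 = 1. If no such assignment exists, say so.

n6 = NOT n5 must be 1, so n5 = 0.
n5 = n4 OR x must be 0, so both n4 = 0 and x = 0.
Check with x=0, y=1, z=0, w=0, u=1, v=0:
n1 = u OR v = 1 OR 0 = 1
n2 = n1 AND y = 1 AND 1 = 1
n3 = n2 NAND z = 1 NAND 0 = 1
n4 = n3 AND w = 1 AND 0 = 0
n5 = n4 OR x = 0 OR 0 = 0
n6 = NOT n5 = NOT 0 = 1
So n6 = 1 as required.

x=0, y=1, z=0, w=0, u=1, v=0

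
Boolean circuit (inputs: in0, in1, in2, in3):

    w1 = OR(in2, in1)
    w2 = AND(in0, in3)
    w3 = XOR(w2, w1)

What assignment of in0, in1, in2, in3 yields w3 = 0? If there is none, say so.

w3 = XOR(w2, w1) must be 0, so w2 and w1 are equal.
Check with in0=1 in1=1 in2=1 in3=1:
w1 = OR(in2, in1) = OR(1, 1) = 1
w2 = AND(in0, in3) = AND(1, 1) = 1
w3 = XOR(w2, w1) = XOR(1, 1) = 0
So w3 = 0 as required.

in0=1 in1=1 in2=1 in3=1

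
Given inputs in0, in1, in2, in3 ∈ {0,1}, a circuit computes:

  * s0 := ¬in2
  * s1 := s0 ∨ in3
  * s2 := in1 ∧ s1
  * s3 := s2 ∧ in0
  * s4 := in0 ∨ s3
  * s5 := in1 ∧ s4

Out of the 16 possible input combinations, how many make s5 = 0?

s5 = in1 ∧ s4 must be 0, so at least one of in1, s4 is 0.
Enumerating the 16 input combinations, 12 give s5 = 0 and 4 give s5 = 1.

12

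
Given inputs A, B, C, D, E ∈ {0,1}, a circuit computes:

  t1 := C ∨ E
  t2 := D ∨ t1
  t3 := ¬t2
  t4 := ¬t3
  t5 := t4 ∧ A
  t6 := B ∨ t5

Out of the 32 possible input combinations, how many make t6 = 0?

t6 = B ∨ t5 must be 0, so both B = 0 and t5 = 0.
t5 = t4 ∧ A must be 0, so at least one of t4, A is 0.
Enumerating the 32 input combinations, 9 give t6 = 0 and 23 give t6 = 1.

9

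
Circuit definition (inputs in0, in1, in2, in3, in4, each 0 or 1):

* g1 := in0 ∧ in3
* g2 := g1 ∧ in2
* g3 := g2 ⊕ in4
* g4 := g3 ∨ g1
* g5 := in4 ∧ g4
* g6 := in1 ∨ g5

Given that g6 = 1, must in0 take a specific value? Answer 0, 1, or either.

Both values of in0 occur among assignments with g6 = 1:
  in0=0: in0=0, in1=0, in2=0, in3=0, in4=1
  in0=1: in0=1, in1=0, in2=0, in3=0, in4=1

either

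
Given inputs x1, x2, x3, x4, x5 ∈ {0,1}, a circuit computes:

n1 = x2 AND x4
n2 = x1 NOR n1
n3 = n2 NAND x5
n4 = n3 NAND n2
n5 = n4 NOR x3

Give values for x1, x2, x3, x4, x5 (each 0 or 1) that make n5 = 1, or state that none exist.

n5 = n4 NOR x3 must be 1, so both n4 = 0 and x3 = 0.
Check with x1=0, x2=0, x3=0, x4=1, x5=0:
n1 = x2 AND x4 = 0 AND 1 = 0
n2 = x1 NOR n1 = 0 NOR 0 = 1
n3 = n2 NAND x5 = 1 NAND 0 = 1
n4 = n3 NAND n2 = 1 NAND 1 = 0
n5 = n4 NOR x3 = 0 NOR 0 = 1
So n5 = 1 as required.

x1=0, x2=0, x3=0, x4=1, x5=0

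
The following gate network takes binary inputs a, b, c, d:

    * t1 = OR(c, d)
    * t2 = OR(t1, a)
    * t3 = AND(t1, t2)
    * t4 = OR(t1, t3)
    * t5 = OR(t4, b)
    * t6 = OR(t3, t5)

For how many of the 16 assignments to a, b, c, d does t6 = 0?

t6 = OR(t3, t5) must be 0, so both t3 = 0 and t5 = 0.
Satisfying assignments:
  a=0, b=0, c=0, d=0
  a=1, b=0, c=0, d=0

2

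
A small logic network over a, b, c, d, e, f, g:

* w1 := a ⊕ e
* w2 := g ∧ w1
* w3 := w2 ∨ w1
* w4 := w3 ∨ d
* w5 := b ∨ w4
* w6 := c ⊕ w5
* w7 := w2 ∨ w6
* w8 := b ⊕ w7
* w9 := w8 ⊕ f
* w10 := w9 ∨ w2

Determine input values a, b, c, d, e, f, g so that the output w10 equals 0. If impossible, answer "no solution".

w10 = w9 ∨ w2 must be 0, so both w9 = 0 and w2 = 0.
w9 = w8 ⊕ f must be 0, so w8 and f are equal.
w2 = g ∧ w1 must be 0, so at least one of g, w1 is 0.
Check with a=0, b=1, c=1, d=1, e=0, f=1, g=0:
w1 = a ⊕ e = 0 ⊕ 0 = 0
w2 = g ∧ w1 = 0 ∧ 0 = 0
w3 = w2 ∨ w1 = 0 ∨ 0 = 0
w4 = w3 ∨ d = 0 ∨ 1 = 1
w5 = b ∨ w4 = 1 ∨ 1 = 1
w6 = c ⊕ w5 = 1 ⊕ 1 = 0
w7 = w2 ∨ w6 = 0 ∨ 0 = 0
w8 = b ⊕ w7 = 1 ⊕ 0 = 1
w9 = w8 ⊕ f = 1 ⊕ 1 = 0
w10 = w9 ∨ w2 = 0 ∨ 0 = 0
So w10 = 0 as required.

a=0, b=1, c=1, d=1, e=0, f=1, g=0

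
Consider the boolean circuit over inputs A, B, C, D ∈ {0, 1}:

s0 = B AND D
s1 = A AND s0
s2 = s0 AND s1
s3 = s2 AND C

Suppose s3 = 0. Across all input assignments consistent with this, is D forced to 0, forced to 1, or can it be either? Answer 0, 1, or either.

Both values of D occur among assignments with s3 = 0:
  D=0: A=0, B=0, C=0, D=0
  D=1: A=0, B=0, C=0, D=1

either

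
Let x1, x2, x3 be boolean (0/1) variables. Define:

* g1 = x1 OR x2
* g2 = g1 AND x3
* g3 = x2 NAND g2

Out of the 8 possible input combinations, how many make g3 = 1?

g3 = x2 NAND g2 must be 1, so at least one of x2, g2 is 0.
Satisfying assignments:
  x1=0, x2=0, x3=0
  x1=0, x2=0, x3=1
  x1=0, x2=1, x3=0
  x1=1, x2=0, x3=0
  x1=1, x2=0, x3=1
  x1=1, x2=1, x3=0

6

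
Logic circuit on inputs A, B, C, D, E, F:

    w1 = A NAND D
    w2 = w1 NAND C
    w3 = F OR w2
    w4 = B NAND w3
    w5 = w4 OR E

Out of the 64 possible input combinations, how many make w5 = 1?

w5 = w4 OR E must be 1, so at least one of w4, E is 1.
Enumerating the 64 input combinations, 51 give w5 = 1 and 13 give w5 = 0.

51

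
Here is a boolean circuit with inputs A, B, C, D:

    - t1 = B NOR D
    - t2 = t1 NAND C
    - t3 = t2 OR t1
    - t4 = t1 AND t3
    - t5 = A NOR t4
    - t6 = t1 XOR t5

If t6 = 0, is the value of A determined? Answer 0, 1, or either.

t6 = t1 XOR t5 must be 0, so t1 and t5 are equal.
Every assignment with t6 = 0 has A = 1; there are 6 such assignment(s).

1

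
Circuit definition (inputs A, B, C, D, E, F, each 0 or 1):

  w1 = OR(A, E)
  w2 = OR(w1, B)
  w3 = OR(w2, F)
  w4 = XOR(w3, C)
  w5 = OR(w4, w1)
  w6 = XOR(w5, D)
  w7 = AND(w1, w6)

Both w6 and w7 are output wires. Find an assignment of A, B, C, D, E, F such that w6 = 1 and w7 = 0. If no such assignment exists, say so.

Check with A=0, B=0, C=0, D=0, E=0, F=1:
w1 = OR(A, E) = OR(0, 0) = 0
w2 = OR(w1, B) = OR(0, 0) = 0
w3 = OR(w2, F) = OR(0, 1) = 1
w4 = XOR(w3, C) = XOR(1, 0) = 1
w5 = OR(w4, w1) = OR(1, 0) = 1
w6 = XOR(w5, D) = XOR(1, 0) = 1
w7 = AND(w1, w6) = AND(0, 1) = 0
So w6 = 1 and w7 = 0.

A=0, B=0, C=0, D=0, E=0, F=1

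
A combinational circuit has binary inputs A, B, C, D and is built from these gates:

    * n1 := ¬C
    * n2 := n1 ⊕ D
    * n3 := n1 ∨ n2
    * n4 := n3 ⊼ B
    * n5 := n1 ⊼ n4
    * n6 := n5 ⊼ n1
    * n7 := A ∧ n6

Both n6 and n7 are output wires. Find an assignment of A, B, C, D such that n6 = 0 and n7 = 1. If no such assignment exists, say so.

Across all 16 input combinations, none give both n6 = 0 and n7 = 1.

no solution exists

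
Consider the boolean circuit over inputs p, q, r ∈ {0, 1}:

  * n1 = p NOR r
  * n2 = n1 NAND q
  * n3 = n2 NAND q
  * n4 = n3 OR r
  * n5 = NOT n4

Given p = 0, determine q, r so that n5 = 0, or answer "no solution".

n5 = NOT n4 must be 0, so n4 = 1.
n4 = n3 OR r must be 1, so at least one of n3, r is 1.
Check with p = 0 and q=1, r=1:
n1 = p NOR r = 0 NOR 1 = 0
n2 = n1 NAND q = 0 NAND 1 = 1
n3 = n2 NAND q = 1 NAND 1 = 0
n4 = n3 OR r = 0 OR 1 = 1
n5 = NOT n4 = NOT 1 = 0
So n5 = 0.

q=1 r=1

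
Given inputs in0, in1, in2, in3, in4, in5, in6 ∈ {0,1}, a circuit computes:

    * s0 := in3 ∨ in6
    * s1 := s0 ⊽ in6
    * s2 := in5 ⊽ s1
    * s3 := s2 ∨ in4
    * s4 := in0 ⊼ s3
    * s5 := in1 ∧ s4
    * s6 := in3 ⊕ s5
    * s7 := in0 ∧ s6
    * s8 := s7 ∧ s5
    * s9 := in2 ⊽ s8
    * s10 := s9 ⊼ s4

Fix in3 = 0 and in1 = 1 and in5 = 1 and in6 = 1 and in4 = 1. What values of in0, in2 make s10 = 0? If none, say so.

in0=0 in2=0

Check with in3 = 0 and in1 = 1 and in5 = 1 and in6 = 1 and in4 = 1 and in0=0, in2=0:
s0 = in3 ∨ in6 = 0 ∨ 1 = 1
s1 = s0 ⊽ in6 = 1 ⊽ 1 = 0
s2 = in5 ⊽ s1 = 1 ⊽ 0 = 0
s3 = s2 ∨ in4 = 0 ∨ 1 = 1
s4 = in0 ⊼ s3 = 0 ⊼ 1 = 1
s5 = in1 ∧ s4 = 1 ∧ 1 = 1
s6 = in3 ⊕ s5 = 0 ⊕ 1 = 1
s7 = in0 ∧ s6 = 0 ∧ 1 = 0
s8 = s7 ∧ s5 = 0 ∧ 1 = 0
s9 = in2 ⊽ s8 = 0 ⊽ 0 = 1
s10 = s9 ⊼ s4 = 1 ⊼ 1 = 0
So s10 = 0.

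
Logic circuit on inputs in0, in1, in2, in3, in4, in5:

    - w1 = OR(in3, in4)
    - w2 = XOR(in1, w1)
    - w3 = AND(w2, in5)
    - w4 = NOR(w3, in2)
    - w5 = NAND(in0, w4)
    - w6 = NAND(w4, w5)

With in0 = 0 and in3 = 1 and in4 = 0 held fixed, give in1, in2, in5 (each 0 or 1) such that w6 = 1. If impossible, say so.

w6 = NAND(w4, w5) must be 1, so at least one of w4, w5 is 0.
Check with in0 = 0 and in3 = 1 and in4 = 0 and in1=0, in2=1, in5=0:
w1 = OR(in3, in4) = OR(1, 0) = 1
w2 = XOR(in1, w1) = XOR(0, 1) = 1
w3 = AND(w2, in5) = AND(1, 0) = 0
w4 = NOR(w3, in2) = NOR(0, 1) = 0
w5 = NAND(in0, w4) = NAND(0, 0) = 1
w6 = NAND(w4, w5) = NAND(0, 1) = 1
So w6 = 1.

in1=0 in2=1 in5=0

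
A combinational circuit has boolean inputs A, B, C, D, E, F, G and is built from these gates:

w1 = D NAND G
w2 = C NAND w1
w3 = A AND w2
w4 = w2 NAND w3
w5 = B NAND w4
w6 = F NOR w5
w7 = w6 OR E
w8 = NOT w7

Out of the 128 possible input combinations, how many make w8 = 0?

w8 = NOT w7 must be 0, so w7 = 1.
Enumerating the 128 input combinations, 75 give w8 = 0 and 53 give w8 = 1.

75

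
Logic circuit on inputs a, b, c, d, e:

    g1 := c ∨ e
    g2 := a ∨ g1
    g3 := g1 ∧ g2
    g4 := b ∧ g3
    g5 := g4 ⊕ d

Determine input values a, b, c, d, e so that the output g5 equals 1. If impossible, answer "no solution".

Check with a=1, b=1, c=0, d=0, e=1:
g1 = c ∨ e = 0 ∨ 1 = 1
g2 = a ∨ g1 = 1 ∨ 1 = 1
g3 = g1 ∧ g2 = 1 ∧ 1 = 1
g4 = b ∧ g3 = 1 ∧ 1 = 1
g5 = g4 ⊕ d = 1 ⊕ 0 = 1
So g5 = 1 as required.

a=1, b=1, c=0, d=0, e=1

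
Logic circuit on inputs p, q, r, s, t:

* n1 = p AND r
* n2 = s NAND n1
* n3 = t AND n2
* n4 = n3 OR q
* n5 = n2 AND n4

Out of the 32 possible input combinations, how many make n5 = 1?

21

n5 = n2 AND n4 must be 1, so both n2 = 1 and n4 = 1.
n2 = s NAND n1 must be 1, so at least one of s, n1 is 0.
n4 = n3 OR q must be 1, so at least one of n3, q is 1.
Enumerating the 32 input combinations, 21 give n5 = 1 and 11 give n5 = 0.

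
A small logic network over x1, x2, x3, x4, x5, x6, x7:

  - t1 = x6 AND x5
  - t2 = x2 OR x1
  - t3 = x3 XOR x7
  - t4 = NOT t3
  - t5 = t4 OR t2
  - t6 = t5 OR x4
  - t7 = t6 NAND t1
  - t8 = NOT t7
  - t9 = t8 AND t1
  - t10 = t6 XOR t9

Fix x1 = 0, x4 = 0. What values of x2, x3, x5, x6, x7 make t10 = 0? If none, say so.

Check with x1 = 0, x4 = 0 and x2=0, x3=0, x5=0, x6=0, x7=1:
t1 = x6 AND x5 = 0 AND 0 = 0
t2 = x2 OR x1 = 0 OR 0 = 0
t3 = x3 XOR x7 = 0 XOR 1 = 1
t4 = NOT t3 = NOT 1 = 0
t5 = t4 OR t2 = 0 OR 0 = 0
t6 = t5 OR x4 = 0 OR 0 = 0
t7 = t6 NAND t1 = 0 NAND 0 = 1
t8 = NOT t7 = NOT 1 = 0
t9 = t8 AND t1 = 0 AND 0 = 0
t10 = t6 XOR t9 = 0 XOR 0 = 0
So t10 = 0.

x2=0, x3=0, x5=0, x6=0, x7=1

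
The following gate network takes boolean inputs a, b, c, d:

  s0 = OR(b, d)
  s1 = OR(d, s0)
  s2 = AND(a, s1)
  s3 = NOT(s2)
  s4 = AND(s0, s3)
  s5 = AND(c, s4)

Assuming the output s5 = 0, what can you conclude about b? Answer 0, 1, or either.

either

Both values of b occur among assignments with s5 = 0:
  b=0: a=0, b=0, c=0, d=0
  b=1: a=0, b=1, c=0, d=0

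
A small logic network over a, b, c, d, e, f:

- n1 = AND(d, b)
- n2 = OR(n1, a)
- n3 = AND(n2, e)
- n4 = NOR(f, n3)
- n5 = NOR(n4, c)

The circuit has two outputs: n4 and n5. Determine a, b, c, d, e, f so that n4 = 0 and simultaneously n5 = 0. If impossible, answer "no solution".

a=0, b=1, c=1, d=0, e=1, f=1

Check with a=0, b=1, c=1, d=0, e=1, f=1:
n1 = AND(d, b) = AND(0, 1) = 0
n2 = OR(n1, a) = OR(0, 0) = 0
n3 = AND(n2, e) = AND(0, 1) = 0
n4 = NOR(f, n3) = NOR(1, 0) = 0
n5 = NOR(n4, c) = NOR(0, 1) = 0
So n4 = 0 and n5 = 0.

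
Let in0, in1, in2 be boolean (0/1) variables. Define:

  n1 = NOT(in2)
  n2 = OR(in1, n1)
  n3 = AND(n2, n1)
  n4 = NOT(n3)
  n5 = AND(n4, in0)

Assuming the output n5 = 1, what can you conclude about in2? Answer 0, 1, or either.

n5 = AND(n4, in0) must be 1, so both n4 = 1 and in0 = 1.
n4 = NOT(n3) must be 1, so n3 = 0.
n3 = AND(n2, n1) must be 0, so at least one of n2, n1 is 0.
Every assignment with n5 = 1 has in2 = 1; there are 2 such assignment(s).
  in0=1, in1=0, in2=1
  in0=1, in1=1, in2=1

1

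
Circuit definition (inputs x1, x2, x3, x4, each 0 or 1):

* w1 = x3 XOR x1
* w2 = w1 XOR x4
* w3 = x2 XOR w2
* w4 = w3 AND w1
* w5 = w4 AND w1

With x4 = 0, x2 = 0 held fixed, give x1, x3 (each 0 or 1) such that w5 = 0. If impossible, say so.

Check with x4 = 0, x2 = 0 and x1=1, x3=1:
w1 = x3 XOR x1 = 1 XOR 1 = 0
w2 = w1 XOR x4 = 0 XOR 0 = 0
w3 = x2 XOR w2 = 0 XOR 0 = 0
w4 = w3 AND w1 = 0 AND 0 = 0
w5 = w4 AND w1 = 0 AND 0 = 0
So w5 = 0.

x1=1 x3=1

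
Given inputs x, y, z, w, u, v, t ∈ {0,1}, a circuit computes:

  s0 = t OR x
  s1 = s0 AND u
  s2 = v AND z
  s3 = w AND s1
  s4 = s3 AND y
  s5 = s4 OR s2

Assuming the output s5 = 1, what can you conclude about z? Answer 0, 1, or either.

Both values of z occur among assignments with s5 = 1:
  z=0: x=0, y=1, z=0, w=1, u=1, v=0, t=1
  z=1: x=0, y=0, z=1, w=0, u=0, v=1, t=0

either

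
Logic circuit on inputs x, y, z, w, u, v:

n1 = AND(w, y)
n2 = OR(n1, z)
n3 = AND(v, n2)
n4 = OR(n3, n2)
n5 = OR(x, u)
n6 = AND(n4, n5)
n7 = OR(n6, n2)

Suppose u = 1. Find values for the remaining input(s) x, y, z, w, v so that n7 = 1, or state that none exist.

Check with u = 1 and x=0, y=1, z=1, w=1, v=0:
n1 = AND(w, y) = AND(1, 1) = 1
n2 = OR(n1, z) = OR(1, 1) = 1
n3 = AND(v, n2) = AND(0, 1) = 0
n4 = OR(n3, n2) = OR(0, 1) = 1
n5 = OR(x, u) = OR(0, 1) = 1
n6 = AND(n4, n5) = AND(1, 1) = 1
n7 = OR(n6, n2) = OR(1, 1) = 1
So n7 = 1.

x=0 y=1 z=1 w=1 v=0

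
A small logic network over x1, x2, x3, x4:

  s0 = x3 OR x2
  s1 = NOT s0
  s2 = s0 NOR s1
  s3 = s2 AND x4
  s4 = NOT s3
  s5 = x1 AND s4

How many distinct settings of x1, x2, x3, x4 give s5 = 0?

s5 = x1 AND s4 must be 0, so at least one of x1, s4 is 0.
Enumerating the 16 input combinations, 8 give s5 = 0 and 8 give s5 = 1.

8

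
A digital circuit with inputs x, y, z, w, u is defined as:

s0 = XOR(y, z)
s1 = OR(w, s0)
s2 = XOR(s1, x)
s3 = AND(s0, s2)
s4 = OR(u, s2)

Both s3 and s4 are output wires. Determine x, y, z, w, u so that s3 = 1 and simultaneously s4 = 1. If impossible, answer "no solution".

Check with x=0 y=1 z=0 w=1 u=0:
s0 = XOR(y, z) = XOR(1, 0) = 1
s1 = OR(w, s0) = OR(1, 1) = 1
s2 = XOR(s1, x) = XOR(1, 0) = 1
s3 = AND(s0, s2) = AND(1, 1) = 1
s4 = OR(u, s2) = OR(0, 1) = 1
So s3 = 1 and s4 = 1.

x=0 y=1 z=0 w=1 u=0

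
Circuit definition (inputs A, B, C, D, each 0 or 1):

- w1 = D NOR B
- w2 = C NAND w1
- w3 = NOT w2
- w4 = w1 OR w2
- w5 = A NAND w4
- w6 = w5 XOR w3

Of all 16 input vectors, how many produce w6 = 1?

w6 = w5 XOR w3 must be 1, so w5 and w3 differ.
Enumerating the 16 input combinations, 8 give w6 = 1 and 8 give w6 = 0.

8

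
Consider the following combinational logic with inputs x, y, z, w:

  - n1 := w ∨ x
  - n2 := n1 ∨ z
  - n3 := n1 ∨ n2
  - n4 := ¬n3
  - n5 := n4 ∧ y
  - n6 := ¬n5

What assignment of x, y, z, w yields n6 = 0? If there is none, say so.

n6 = ¬n5 must be 0, so n5 = 1.
Check with x=0, y=1, z=0, w=0:
n1 = w ∨ x = 0 ∨ 0 = 0
n2 = n1 ∨ z = 0 ∨ 0 = 0
n3 = n1 ∨ n2 = 0 ∨ 0 = 0
n4 = ¬n3 = ¬0 = 1
n5 = n4 ∧ y = 1 ∧ 1 = 1
n6 = ¬n5 = ¬1 = 0
So n6 = 0 as required.

x=0, y=1, z=0, w=0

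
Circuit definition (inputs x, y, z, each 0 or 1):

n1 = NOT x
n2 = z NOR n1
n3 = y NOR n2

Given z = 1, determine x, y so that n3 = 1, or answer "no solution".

n3 = y NOR n2 must be 1, so both y = 0 and n2 = 0.
Check with z = 1 and x=0, y=0:
n1 = NOT x = NOT 0 = 1
n2 = z NOR n1 = 1 NOR 1 = 0
n3 = y NOR n2 = 0 NOR 0 = 1
So n3 = 1.

x=0, y=0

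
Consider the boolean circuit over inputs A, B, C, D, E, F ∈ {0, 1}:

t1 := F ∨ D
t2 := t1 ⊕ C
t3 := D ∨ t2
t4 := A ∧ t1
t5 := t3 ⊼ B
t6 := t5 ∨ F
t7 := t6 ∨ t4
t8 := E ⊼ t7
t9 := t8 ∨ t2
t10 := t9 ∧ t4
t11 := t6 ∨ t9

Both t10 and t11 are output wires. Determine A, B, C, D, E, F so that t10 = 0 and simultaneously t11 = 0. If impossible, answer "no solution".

Check with A=1 B=1 C=1 D=1 E=1 F=0:
t1 = F ∨ D = 0 ∨ 1 = 1
t2 = t1 ⊕ C = 1 ⊕ 1 = 0
t3 = D ∨ t2 = 1 ∨ 0 = 1
t4 = A ∧ t1 = 1 ∧ 1 = 1
t5 = t3 ⊼ B = 1 ⊼ 1 = 0
t6 = t5 ∨ F = 0 ∨ 0 = 0
t7 = t6 ∨ t4 = 0 ∨ 1 = 1
t8 = E ⊼ t7 = 1 ⊼ 1 = 0
t9 = t8 ∨ t2 = 0 ∨ 0 = 0
t10 = t9 ∧ t4 = 0 ∧ 1 = 0
t11 = t6 ∨ t9 = 0 ∨ 0 = 0
So t10 = 0 and t11 = 0.

A=1 B=1 C=1 D=1 E=1 F=0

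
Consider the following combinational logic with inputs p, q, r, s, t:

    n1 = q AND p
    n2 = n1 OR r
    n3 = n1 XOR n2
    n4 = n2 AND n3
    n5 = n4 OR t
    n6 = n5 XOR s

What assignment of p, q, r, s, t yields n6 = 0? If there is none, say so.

p=0, q=0, r=1, s=1, t=0

Check with p=0, q=0, r=1, s=1, t=0:
n1 = q AND p = 0 AND 0 = 0
n2 = n1 OR r = 0 OR 1 = 1
n3 = n1 XOR n2 = 0 XOR 1 = 1
n4 = n2 AND n3 = 1 AND 1 = 1
n5 = n4 OR t = 1 OR 0 = 1
n6 = n5 XOR s = 1 XOR 1 = 0
So n6 = 0 as required.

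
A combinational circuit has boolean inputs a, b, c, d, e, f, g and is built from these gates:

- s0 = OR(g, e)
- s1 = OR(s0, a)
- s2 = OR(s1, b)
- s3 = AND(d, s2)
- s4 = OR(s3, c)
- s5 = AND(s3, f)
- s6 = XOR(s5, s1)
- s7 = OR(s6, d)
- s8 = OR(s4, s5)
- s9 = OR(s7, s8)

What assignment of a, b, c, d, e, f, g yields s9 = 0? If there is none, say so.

s9 = OR(s7, s8) must be 0, so both s7 = 0 and s8 = 0.
s7 = OR(s6, d) must be 0, so both s6 = 0 and d = 0.
Check with a=0, b=1, c=0, d=0, e=0, f=0, g=0:
s0 = OR(g, e) = OR(0, 0) = 0
s1 = OR(s0, a) = OR(0, 0) = 0
s2 = OR(s1, b) = OR(0, 1) = 1
s3 = AND(d, s2) = AND(0, 1) = 0
s4 = OR(s3, c) = OR(0, 0) = 0
s5 = AND(s3, f) = AND(0, 0) = 0
s6 = XOR(s5, s1) = XOR(0, 0) = 0
s7 = OR(s6, d) = OR(0, 0) = 0
s8 = OR(s4, s5) = OR(0, 0) = 0
s9 = OR(s7, s8) = OR(0, 0) = 0
So s9 = 0 as required.

a=0, b=1, c=0, d=0, e=0, f=0, g=0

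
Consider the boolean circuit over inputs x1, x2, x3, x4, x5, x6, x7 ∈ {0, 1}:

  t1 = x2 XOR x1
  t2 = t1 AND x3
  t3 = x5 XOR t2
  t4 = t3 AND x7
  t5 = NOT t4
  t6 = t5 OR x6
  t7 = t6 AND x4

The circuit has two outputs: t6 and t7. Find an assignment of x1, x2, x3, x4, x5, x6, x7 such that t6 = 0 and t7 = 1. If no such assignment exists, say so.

Across all 128 input combinations, none give both t6 = 0 and t7 = 1.

no solution exists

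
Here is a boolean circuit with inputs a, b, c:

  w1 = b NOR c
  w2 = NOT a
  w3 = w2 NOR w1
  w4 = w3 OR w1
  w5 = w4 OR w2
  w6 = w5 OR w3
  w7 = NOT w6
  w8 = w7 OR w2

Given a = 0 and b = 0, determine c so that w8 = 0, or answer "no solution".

With a = 0 and b = 0 fixed, none of the 2 settings of c give w8 = 0.
For example, with c=0:
w1 = b NOR c = 0 NOR 0 = 1
w2 = NOT a = NOT 0 = 1
w3 = w2 NOR w1 = 1 NOR 1 = 0
w4 = w3 OR w1 = 0 OR 1 = 1
w5 = w4 OR w2 = 1 OR 1 = 1
w6 = w5 OR w3 = 1 OR 0 = 1
w7 = NOT w6 = NOT 1 = 0
w8 = w7 OR w2 = 0 OR 1 = 1
giving w8 = 1 ≠ 0.

no solution exists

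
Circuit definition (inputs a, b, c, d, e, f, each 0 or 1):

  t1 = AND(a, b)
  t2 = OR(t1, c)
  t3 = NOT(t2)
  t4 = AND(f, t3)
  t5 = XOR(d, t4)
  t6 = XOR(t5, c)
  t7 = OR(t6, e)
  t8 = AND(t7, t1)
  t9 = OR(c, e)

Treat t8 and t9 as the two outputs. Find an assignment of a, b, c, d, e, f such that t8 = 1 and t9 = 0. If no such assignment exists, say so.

Check with a=1, b=1, c=0, d=1, e=0, f=1:
t1 = AND(a, b) = AND(1, 1) = 1
t2 = OR(t1, c) = OR(1, 0) = 1
t3 = NOT(t2) = NOT 1 = 0
t4 = AND(f, t3) = AND(1, 0) = 0
t5 = XOR(d, t4) = XOR(1, 0) = 1
t6 = XOR(t5, c) = XOR(1, 0) = 1
t7 = OR(t6, e) = OR(1, 0) = 1
t8 = AND(t7, t1) = AND(1, 1) = 1
t9 = OR(c, e) = OR(0, 0) = 0
So t8 = 1 and t9 = 0.

a=1, b=1, c=0, d=1, e=0, f=1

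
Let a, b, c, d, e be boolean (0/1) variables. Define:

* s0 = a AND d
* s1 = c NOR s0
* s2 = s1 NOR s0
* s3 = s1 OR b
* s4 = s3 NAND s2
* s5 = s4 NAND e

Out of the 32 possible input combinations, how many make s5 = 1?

s5 = s4 NAND e must be 1, so at least one of s4, e is 0.
Enumerating the 32 input combinations, 19 give s5 = 1 and 13 give s5 = 0.

19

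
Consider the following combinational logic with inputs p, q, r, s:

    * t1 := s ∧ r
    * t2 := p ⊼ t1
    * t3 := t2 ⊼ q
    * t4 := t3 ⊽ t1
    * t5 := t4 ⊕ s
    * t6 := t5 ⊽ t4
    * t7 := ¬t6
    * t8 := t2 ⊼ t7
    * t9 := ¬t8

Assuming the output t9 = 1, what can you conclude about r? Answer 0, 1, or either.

either

Both values of r occur among assignments with t9 = 1:
  r=0: p=0, q=0, r=0, s=1
  r=1: p=0, q=0, r=1, s=1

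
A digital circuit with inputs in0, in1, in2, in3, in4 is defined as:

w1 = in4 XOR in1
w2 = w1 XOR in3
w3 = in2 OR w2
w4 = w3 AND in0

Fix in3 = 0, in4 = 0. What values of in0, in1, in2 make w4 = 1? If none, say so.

in0=1 in1=1 in2=0

Check with in3 = 0, in4 = 0 and in0=1, in1=1, in2=0:
w1 = in4 XOR in1 = 0 XOR 1 = 1
w2 = w1 XOR in3 = 1 XOR 0 = 1
w3 = in2 OR w2 = 0 OR 1 = 1
w4 = w3 AND in0 = 1 AND 1 = 1
So w4 = 1.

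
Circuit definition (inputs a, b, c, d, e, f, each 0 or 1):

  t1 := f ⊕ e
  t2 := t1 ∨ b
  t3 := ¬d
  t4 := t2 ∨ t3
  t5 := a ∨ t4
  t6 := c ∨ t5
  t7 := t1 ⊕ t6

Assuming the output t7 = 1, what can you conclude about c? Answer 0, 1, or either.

either

Both values of c occur among assignments with t7 = 1:
  c=0: a=0, b=0, c=0, d=0, e=0, f=0
  c=1: a=0, b=0, c=1, d=0, e=0, f=0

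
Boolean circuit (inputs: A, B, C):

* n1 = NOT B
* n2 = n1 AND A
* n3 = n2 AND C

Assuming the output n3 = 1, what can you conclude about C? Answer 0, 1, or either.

1

n3 = n2 AND C must be 1, so both n2 = 1 and C = 1.
Every assignment with n3 = 1 has C = 1; there are 1 such assignment(s).
  A=1, B=0, C=1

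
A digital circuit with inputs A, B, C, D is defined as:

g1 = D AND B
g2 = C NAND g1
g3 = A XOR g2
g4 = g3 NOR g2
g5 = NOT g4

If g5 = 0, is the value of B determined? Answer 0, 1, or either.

g5 = NOT g4 must be 0, so g4 = 1.
Every assignment with g5 = 0 has B = 1; there are 1 such assignment(s).
  A=0, B=1, C=1, D=1

1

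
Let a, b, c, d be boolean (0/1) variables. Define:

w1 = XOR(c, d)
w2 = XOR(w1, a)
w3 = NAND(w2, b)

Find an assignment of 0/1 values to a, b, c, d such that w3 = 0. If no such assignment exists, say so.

w3 = NAND(w2, b) must be 0, so both w2 = 1 and b = 1.
Check with a=1 b=1 c=0 d=0:
w1 = XOR(c, d) = XOR(0, 0) = 0
w2 = XOR(w1, a) = XOR(0, 1) = 1
w3 = NAND(w2, b) = NAND(1, 1) = 0
So w3 = 0 as required.

a=1 b=1 c=0 d=0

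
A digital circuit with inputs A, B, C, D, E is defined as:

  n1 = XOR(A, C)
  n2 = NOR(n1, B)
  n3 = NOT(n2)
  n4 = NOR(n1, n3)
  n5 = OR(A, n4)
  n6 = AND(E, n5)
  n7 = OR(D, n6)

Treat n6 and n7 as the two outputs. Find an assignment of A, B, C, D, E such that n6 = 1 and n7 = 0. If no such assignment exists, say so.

no solution exists

Across all 32 input combinations, none give both n6 = 1 and n7 = 0.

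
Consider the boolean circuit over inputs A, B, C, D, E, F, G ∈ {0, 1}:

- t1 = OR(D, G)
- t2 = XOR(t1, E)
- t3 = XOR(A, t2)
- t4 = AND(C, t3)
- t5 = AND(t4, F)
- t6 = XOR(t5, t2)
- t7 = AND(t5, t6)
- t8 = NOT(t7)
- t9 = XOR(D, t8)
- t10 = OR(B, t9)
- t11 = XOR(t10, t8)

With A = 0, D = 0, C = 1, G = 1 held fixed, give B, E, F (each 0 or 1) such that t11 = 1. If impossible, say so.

With A = 0, D = 0, C = 1, G = 1 fixed, none of the 8 settings of B, E, F give t11 = 1.
For example, with B=1, E=1, F=1:
t1 = OR(D, G) = OR(0, 1) = 1
t2 = XOR(t1, E) = XOR(1, 1) = 0
t3 = XOR(A, t2) = XOR(0, 0) = 0
t4 = AND(C, t3) = AND(1, 0) = 0
t5 = AND(t4, F) = AND(0, 1) = 0
t6 = XOR(t5, t2) = XOR(0, 0) = 0
t7 = AND(t5, t6) = AND(0, 0) = 0
t8 = NOT(t7) = NOT 0 = 1
t9 = XOR(D, t8) = XOR(0, 1) = 1
t10 = OR(B, t9) = OR(1, 1) = 1
t11 = XOR(t10, t8) = XOR(1, 1) = 0
giving t11 = 0 ≠ 1.

no solution exists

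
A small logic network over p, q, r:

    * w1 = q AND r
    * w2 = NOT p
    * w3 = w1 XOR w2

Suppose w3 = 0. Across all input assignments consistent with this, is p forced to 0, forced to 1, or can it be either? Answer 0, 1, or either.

Both values of p occur among assignments with w3 = 0:
  p=0: p=0, q=1, r=1
  p=1: p=1, q=0, r=0

either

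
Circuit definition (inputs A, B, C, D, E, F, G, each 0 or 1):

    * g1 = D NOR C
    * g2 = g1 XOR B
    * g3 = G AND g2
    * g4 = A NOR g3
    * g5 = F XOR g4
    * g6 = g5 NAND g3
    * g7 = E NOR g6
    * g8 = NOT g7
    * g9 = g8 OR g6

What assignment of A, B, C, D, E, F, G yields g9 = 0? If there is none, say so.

A=1 B=1 C=0 D=1 E=0 F=1 G=1

Check with A=1 B=1 C=0 D=1 E=0 F=1 G=1:
g1 = D NOR C = 1 NOR 0 = 0
g2 = g1 XOR B = 0 XOR 1 = 1
g3 = G AND g2 = 1 AND 1 = 1
g4 = A NOR g3 = 1 NOR 1 = 0
g5 = F XOR g4 = 1 XOR 0 = 1
g6 = g5 NAND g3 = 1 NAND 1 = 0
g7 = E NOR g6 = 0 NOR 0 = 1
g8 = NOT g7 = NOT 1 = 0
g9 = g8 OR g6 = 0 OR 0 = 0
So g9 = 0 as required.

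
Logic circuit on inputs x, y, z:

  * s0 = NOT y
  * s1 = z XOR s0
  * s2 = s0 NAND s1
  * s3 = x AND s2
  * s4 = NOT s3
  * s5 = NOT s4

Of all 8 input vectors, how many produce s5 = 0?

s5 = NOT s4 must be 0, so s4 = 1.
Satisfying assignments:
  x=0, y=0, z=0
  x=0, y=0, z=1
  x=0, y=1, z=0
  x=0, y=1, z=1
  x=1, y=0, z=0

5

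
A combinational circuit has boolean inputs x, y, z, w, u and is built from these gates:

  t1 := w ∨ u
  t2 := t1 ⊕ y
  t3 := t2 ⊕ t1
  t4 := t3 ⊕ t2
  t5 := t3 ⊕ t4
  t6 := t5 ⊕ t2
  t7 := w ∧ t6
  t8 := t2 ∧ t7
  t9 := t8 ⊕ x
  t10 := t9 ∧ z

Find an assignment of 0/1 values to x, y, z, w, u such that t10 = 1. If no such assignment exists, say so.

x=1, y=0, z=1, w=1, u=1

Check with x=1, y=0, z=1, w=1, u=1:
t1 = w ∨ u = 1 ∨ 1 = 1
t2 = t1 ⊕ y = 1 ⊕ 0 = 1
t3 = t2 ⊕ t1 = 1 ⊕ 1 = 0
t4 = t3 ⊕ t2 = 0 ⊕ 1 = 1
t5 = t3 ⊕ t4 = 0 ⊕ 1 = 1
t6 = t5 ⊕ t2 = 1 ⊕ 1 = 0
t7 = w ∧ t6 = 1 ∧ 0 = 0
t8 = t2 ∧ t7 = 1 ∧ 0 = 0
t9 = t8 ⊕ x = 0 ⊕ 1 = 1
t10 = t9 ∧ z = 1 ∧ 1 = 1
So t10 = 1 as required.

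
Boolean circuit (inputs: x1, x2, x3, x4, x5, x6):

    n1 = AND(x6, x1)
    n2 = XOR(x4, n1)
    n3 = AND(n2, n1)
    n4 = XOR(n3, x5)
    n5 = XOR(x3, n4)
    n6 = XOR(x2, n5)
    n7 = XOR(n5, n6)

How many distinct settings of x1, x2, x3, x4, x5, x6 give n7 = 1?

32

n7 = XOR(n5, n6) must be 1, so n5 and n6 differ.
Enumerating the 64 input combinations, 32 give n7 = 1 and 32 give n7 = 0.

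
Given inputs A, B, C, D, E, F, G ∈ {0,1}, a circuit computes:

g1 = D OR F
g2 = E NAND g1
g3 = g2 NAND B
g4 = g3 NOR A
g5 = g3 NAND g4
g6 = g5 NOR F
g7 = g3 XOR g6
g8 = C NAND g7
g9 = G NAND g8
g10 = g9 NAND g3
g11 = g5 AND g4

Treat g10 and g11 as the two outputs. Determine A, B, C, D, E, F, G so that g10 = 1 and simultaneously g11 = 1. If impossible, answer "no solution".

A=0, B=1, C=0, D=0, E=0, F=0, G=1

Check with A=0, B=1, C=0, D=0, E=0, F=0, G=1:
g1 = D OR F = 0 OR 0 = 0
g2 = E NAND g1 = 0 NAND 0 = 1
g3 = g2 NAND B = 1 NAND 1 = 0
g4 = g3 NOR A = 0 NOR 0 = 1
g5 = g3 NAND g4 = 0 NAND 1 = 1
g6 = g5 NOR F = 1 NOR 0 = 0
g7 = g3 XOR g6 = 0 XOR 0 = 0
g8 = C NAND g7 = 0 NAND 0 = 1
g9 = G NAND g8 = 1 NAND 1 = 0
g10 = g9 NAND g3 = 0 NAND 0 = 1
g11 = g5 AND g4 = 1 AND 1 = 1
So g10 = 1 and g11 = 1.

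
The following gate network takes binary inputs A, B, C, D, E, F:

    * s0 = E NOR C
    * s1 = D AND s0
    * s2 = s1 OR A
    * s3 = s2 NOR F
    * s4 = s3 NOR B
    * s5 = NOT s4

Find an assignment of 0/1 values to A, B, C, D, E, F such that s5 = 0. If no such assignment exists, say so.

s5 = NOT s4 must be 0, so s4 = 1.
Check with A=1, B=0, C=0, D=1, E=0, F=1:
s0 = E NOR C = 0 NOR 0 = 1
s1 = D AND s0 = 1 AND 1 = 1
s2 = s1 OR A = 1 OR 1 = 1
s3 = s2 NOR F = 1 NOR 1 = 0
s4 = s3 NOR B = 0 NOR 0 = 1
s5 = NOT s4 = NOT 1 = 0
So s5 = 0 as required.

A=1, B=0, C=0, D=1, E=0, F=1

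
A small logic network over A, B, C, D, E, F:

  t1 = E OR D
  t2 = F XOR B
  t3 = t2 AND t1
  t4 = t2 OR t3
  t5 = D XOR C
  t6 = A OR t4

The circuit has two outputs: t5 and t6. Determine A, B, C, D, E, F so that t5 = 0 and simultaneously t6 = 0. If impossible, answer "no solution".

A=0, B=0, C=1, D=1, E=0, F=0

Check with A=0, B=0, C=1, D=1, E=0, F=0:
t1 = E OR D = 0 OR 1 = 1
t2 = F XOR B = 0 XOR 0 = 0
t3 = t2 AND t1 = 0 AND 1 = 0
t4 = t2 OR t3 = 0 OR 0 = 0
t5 = D XOR C = 1 XOR 1 = 0
t6 = A OR t4 = 0 OR 0 = 0
So t5 = 0 and t6 = 0.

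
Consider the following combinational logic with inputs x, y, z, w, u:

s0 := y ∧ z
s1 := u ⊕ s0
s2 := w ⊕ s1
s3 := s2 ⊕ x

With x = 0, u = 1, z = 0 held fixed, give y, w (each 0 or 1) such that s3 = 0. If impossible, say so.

Check with x = 0, u = 1, z = 0 and y=0, w=1:
s0 = y ∧ z = 0 ∧ 0 = 0
s1 = u ⊕ s0 = 1 ⊕ 0 = 1
s2 = w ⊕ s1 = 1 ⊕ 1 = 0
s3 = s2 ⊕ x = 0 ⊕ 0 = 0
So s3 = 0.

y=0 w=1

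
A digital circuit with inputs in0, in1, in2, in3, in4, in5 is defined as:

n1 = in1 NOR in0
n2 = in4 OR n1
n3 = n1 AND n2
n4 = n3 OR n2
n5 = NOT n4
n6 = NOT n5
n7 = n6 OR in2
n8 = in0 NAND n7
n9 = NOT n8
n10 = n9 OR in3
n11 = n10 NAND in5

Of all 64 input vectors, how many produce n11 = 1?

n11 = n10 NAND in5 must be 1, so at least one of n10, in5 is 0.
Enumerating the 64 input combinations, 42 give n11 = 1 and 22 give n11 = 0.

42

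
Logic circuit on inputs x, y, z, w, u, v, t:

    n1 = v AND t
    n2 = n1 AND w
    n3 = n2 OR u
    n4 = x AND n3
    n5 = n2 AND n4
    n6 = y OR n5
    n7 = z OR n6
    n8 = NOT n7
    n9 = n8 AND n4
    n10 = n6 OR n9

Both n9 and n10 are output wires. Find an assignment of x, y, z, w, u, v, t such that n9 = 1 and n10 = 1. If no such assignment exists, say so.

x=1, y=0, z=0, w=0, u=1, v=1, t=1

Check with x=1, y=0, z=0, w=0, u=1, v=1, t=1:
n1 = v AND t = 1 AND 1 = 1
n2 = n1 AND w = 1 AND 0 = 0
n3 = n2 OR u = 0 OR 1 = 1
n4 = x AND n3 = 1 AND 1 = 1
n5 = n2 AND n4 = 0 AND 1 = 0
n6 = y OR n5 = 0 OR 0 = 0
n7 = z OR n6 = 0 OR 0 = 0
n8 = NOT n7 = NOT 0 = 1
n9 = n8 AND n4 = 1 AND 1 = 1
n10 = n6 OR n9 = 0 OR 1 = 1
So n9 = 1 and n10 = 1.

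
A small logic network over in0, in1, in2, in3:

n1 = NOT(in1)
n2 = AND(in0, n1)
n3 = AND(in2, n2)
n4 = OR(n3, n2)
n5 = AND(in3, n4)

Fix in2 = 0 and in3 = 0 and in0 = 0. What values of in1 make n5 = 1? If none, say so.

no solution exists

With in2 = 0 and in3 = 0 and in0 = 0 fixed, none of the 2 settings of in1 give n5 = 1.
For example, with in1=1:
n1 = NOT(in1) = NOT 1 = 0
n2 = AND(in0, n1) = AND(0, 0) = 0
n3 = AND(in2, n2) = AND(0, 0) = 0
n4 = OR(n3, n2) = OR(0, 0) = 0
n5 = AND(in3, n4) = AND(0, 0) = 0
giving n5 = 0 ≠ 1.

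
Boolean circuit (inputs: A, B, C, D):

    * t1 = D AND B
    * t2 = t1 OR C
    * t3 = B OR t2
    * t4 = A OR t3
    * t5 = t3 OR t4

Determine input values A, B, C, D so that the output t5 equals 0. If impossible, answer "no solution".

A=0 B=0 C=0 D=1

t5 = t3 OR t4 must be 0, so both t3 = 0 and t4 = 0.
t3 = B OR t2 must be 0, so both B = 0 and t2 = 0.
Check with A=0 B=0 C=0 D=1:
t1 = D AND B = 1 AND 0 = 0
t2 = t1 OR C = 0 OR 0 = 0
t3 = B OR t2 = 0 OR 0 = 0
t4 = A OR t3 = 0 OR 0 = 0
t5 = t3 OR t4 = 0 OR 0 = 0
So t5 = 0 as required.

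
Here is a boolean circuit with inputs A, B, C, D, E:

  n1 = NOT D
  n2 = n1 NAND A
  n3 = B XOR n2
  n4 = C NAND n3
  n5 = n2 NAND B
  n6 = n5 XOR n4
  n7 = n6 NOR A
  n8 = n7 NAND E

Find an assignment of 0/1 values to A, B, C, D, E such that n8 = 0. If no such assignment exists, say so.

A=0, B=0, C=0, D=1, E=1

Check with A=0, B=0, C=0, D=1, E=1:
n1 = NOT D = NOT 1 = 0
n2 = n1 NAND A = 0 NAND 0 = 1
n3 = B XOR n2 = 0 XOR 1 = 1
n4 = C NAND n3 = 0 NAND 1 = 1
n5 = n2 NAND B = 1 NAND 0 = 1
n6 = n5 XOR n4 = 1 XOR 1 = 0
n7 = n6 NOR A = 0 NOR 0 = 1
n8 = n7 NAND E = 1 NAND 1 = 0
So n8 = 0 as required.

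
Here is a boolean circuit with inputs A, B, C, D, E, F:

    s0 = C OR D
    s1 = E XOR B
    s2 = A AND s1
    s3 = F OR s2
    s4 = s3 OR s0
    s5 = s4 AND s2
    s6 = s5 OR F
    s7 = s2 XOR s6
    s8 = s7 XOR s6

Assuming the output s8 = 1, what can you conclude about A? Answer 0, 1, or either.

1

s8 = s7 XOR s6 must be 1, so s7 and s6 differ.
Every assignment with s8 = 1 has A = 1; there are 16 such assignment(s).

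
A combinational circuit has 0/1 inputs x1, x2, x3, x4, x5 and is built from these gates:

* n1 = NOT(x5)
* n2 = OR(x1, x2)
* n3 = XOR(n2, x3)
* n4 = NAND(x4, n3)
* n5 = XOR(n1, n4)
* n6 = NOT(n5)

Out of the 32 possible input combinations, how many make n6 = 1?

n6 = NOT(n5) must be 1, so n5 = 0.
Enumerating the 32 input combinations, 16 give n6 = 1 and 16 give n6 = 0.

16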